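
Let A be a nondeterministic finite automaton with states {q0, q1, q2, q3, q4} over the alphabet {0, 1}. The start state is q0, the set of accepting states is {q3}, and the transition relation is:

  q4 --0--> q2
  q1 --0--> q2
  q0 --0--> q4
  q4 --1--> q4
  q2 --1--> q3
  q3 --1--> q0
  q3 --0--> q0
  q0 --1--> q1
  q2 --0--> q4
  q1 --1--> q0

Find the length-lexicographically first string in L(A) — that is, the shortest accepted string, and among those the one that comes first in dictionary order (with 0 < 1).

A breadth-first search from q0 reaches an accepting state first via the path q0 → q4 → q2 → q3 on input 001.
No string of length < 3 is accepted (BFS exhausts all shorter strings without reaching an accepting state), and 001 is the lexicographically least accepting string of length 3.

001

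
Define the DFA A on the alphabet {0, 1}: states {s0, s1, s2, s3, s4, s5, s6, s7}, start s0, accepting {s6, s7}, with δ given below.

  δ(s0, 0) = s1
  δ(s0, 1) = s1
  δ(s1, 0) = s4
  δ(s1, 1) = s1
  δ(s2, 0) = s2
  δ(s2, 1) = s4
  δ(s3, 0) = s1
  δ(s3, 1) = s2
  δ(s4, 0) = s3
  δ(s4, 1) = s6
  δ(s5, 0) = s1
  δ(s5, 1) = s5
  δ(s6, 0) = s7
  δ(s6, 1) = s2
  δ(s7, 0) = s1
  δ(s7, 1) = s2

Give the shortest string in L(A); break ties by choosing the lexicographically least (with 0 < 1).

A breadth-first search from s0 reaches an accepting state first via the path s0 → s1 → s4 → s6 on input 001.
No string of length < 3 is accepted (BFS exhausts all shorter strings without reaching an accepting state), and 001 is the lexicographically least accepting string of length 3.

001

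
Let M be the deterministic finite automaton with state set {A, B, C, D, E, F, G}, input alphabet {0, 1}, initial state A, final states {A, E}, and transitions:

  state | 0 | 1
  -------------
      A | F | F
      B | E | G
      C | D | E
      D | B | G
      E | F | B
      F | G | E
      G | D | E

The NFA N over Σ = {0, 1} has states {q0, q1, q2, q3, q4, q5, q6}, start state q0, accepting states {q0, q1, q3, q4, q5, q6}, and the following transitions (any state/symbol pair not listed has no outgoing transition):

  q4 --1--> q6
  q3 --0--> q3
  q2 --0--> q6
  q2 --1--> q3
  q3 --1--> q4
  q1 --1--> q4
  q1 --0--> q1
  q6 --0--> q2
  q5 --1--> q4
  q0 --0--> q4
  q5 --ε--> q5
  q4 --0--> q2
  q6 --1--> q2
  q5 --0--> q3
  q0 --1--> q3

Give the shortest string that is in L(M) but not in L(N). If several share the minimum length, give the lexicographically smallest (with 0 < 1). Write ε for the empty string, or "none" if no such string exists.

1110

The string 1110 is accepted by M but not by N.
No shorter string lies in the difference, and 1110 is the lexicographically first length-4 string in L(M) \ L(N).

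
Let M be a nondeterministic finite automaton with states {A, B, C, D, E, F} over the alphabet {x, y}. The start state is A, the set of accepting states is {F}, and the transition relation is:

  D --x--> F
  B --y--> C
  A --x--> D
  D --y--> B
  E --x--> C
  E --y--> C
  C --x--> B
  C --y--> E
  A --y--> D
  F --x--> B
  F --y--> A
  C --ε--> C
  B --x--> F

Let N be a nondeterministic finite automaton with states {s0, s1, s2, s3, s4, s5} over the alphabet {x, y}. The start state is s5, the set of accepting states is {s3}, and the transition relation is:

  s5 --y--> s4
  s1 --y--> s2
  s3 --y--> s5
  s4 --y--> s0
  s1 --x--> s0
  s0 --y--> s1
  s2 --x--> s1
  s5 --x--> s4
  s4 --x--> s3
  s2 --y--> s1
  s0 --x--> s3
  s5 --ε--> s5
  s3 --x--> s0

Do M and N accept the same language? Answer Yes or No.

Yes

Exploring the product automaton M × N from the start pair (A, s5), following both machines on each input symbol, reaches 6 state pairs: (A, s5), (D, s4), (F, s3), (B, s0), (C, s1), (E, s2).
M accepts in {F} and N accepts in {s3}. In every reachable pair the two components are either both accepting — (F, s3) — or both non-accepting, so no string is accepted by exactly one of the machines: L(M) \ L(N) and L(N) \ L(M) are both empty.
Hence every string is accepted by M iff it is accepted by N, and the two languages coincide.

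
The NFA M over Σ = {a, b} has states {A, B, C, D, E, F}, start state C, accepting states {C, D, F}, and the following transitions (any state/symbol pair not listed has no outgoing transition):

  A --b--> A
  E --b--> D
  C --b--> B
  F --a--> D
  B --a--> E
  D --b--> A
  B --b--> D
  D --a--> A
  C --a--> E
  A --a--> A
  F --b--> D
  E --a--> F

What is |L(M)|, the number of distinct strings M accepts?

10

The useful subgraph on states {B, C, D, E, F} is acyclic, so L(M) is finite; the longest accepting path visits 5 useful states, giving maximum string length 4.
Counting accepting paths from C by length: 1 of length 0, 3 of length 2, 4 of length 3, 2 of length 4. Total 10.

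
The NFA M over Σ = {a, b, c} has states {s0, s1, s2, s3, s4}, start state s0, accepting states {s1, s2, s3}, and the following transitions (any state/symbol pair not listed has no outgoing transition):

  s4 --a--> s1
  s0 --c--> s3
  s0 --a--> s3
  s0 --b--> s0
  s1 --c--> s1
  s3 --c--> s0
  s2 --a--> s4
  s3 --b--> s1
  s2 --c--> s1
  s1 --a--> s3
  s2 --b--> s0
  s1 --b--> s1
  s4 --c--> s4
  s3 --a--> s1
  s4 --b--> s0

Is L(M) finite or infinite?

infinite

State s0 is reachable from the start and can reach an accepting state, and it lies on the cycle s0 → s0.
Traversing that cycle any number of times yields accepted strings of unbounded length, so the language is infinite.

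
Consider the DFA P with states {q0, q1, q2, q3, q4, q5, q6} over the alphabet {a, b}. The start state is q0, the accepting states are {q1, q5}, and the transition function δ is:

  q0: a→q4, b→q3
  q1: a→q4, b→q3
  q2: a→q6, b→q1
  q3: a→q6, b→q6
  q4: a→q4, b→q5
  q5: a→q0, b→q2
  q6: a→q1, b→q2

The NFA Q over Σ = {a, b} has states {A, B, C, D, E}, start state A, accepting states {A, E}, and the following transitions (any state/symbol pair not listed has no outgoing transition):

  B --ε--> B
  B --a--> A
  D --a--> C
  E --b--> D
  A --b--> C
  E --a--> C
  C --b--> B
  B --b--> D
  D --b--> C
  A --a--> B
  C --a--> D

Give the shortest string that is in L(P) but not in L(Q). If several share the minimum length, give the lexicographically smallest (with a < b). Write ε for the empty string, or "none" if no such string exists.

ab

The string ab is accepted by P but not by Q.
No shorter string lies in the difference, and ab is the lexicographically first length-2 string in L(P) \ L(Q).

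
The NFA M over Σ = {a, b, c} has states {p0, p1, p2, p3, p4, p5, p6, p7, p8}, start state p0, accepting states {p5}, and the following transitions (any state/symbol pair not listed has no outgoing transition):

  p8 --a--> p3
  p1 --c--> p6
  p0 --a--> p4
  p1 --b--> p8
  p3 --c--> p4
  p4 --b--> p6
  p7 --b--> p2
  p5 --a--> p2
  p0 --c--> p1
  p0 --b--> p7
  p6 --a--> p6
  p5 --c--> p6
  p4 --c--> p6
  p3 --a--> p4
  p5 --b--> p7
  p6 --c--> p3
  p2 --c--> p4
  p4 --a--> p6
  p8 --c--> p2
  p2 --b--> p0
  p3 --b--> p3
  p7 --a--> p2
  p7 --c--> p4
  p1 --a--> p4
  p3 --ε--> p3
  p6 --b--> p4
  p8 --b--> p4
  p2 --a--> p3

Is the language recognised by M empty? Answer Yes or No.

Yes

The states reachable from the start state are {p0, p1, p2, p3, p4, p6, p7, p8}.
None of the accepting states {p5} is reachable, so no string is accepted and L(M) = ∅.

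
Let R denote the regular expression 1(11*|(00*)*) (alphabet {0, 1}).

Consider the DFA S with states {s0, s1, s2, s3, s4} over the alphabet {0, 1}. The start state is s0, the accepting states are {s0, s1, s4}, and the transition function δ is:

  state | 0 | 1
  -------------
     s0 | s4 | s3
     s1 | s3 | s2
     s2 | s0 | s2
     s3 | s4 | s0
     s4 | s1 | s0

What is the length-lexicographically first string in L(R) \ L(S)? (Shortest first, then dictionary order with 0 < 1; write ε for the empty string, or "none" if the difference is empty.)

The string 1 is accepted by R but not by S.
No shorter string lies in the difference, and 1 is the lexicographically first length-1 string in L(R) \ L(S).

1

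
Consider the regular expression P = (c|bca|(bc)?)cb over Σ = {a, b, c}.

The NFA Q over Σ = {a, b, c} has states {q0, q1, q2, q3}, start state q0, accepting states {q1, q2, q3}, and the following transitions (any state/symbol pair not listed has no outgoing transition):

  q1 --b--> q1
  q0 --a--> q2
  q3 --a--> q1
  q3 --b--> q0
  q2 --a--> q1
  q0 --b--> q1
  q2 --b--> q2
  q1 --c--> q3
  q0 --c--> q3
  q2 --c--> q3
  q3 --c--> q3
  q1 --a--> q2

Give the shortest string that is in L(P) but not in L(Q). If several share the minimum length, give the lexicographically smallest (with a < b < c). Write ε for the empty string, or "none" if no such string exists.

The string cb is accepted by P but not by Q.
No shorter string lies in the difference, and cb is the lexicographically first length-2 string in L(P) \ L(Q).

cb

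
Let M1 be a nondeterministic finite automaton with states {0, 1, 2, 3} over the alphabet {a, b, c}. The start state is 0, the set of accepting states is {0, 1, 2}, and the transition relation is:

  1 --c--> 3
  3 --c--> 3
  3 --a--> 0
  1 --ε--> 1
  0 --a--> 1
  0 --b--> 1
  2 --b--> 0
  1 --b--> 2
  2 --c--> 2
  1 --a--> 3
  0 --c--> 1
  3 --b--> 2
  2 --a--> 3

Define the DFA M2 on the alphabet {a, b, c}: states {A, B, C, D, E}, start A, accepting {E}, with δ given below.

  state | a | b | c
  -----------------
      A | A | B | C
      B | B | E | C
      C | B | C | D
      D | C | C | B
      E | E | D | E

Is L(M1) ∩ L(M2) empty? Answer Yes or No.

No

The string bb is accepted by both M1 and M2.
Hence L(M1) ∩ L(M2) ≠ ∅.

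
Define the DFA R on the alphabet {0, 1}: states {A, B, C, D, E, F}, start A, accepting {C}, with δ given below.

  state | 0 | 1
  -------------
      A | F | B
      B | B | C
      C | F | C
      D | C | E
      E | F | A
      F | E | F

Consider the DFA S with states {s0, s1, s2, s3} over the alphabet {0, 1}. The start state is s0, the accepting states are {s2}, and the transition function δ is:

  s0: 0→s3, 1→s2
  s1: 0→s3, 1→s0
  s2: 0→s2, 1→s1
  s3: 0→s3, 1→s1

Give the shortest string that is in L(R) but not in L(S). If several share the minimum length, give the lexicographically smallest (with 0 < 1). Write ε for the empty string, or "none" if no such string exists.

11

The string 11 is accepted by R but not by S.
No shorter string lies in the difference, and 11 is the lexicographically first length-2 string in L(R) \ L(S).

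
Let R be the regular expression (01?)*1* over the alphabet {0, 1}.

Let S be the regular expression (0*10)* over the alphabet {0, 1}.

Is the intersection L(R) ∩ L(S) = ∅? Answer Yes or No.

The empty string ε is accepted by both R and S.
Hence L(R) ∩ L(S) ≠ ∅.

No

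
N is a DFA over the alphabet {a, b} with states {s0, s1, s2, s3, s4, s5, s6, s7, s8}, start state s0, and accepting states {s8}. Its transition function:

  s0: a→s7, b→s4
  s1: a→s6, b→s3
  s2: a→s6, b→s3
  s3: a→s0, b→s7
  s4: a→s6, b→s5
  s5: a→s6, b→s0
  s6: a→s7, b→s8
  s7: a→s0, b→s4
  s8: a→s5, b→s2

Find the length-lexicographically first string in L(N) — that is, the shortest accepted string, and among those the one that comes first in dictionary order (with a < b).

A breadth-first search from s0 reaches an accepting state first via the path s0 → s4 → s6 → s8 on input bab.
No string of length < 3 is accepted (BFS exhausts all shorter strings without reaching an accepting state), and bab is the lexicographically least accepting string of length 3.

bab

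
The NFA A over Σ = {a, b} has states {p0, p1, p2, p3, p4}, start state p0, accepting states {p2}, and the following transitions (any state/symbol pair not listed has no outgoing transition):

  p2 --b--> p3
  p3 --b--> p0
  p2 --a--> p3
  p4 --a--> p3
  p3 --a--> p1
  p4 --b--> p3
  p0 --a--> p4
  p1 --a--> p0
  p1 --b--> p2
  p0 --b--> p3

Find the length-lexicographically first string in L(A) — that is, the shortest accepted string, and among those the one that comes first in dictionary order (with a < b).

A breadth-first search from p0 reaches an accepting state first via the path p0 → p3 → p1 → p2 on input bab.
No string of length < 3 is accepted (BFS exhausts all shorter strings without reaching an accepting state), and bab is the lexicographically least accepting string of length 3.

bab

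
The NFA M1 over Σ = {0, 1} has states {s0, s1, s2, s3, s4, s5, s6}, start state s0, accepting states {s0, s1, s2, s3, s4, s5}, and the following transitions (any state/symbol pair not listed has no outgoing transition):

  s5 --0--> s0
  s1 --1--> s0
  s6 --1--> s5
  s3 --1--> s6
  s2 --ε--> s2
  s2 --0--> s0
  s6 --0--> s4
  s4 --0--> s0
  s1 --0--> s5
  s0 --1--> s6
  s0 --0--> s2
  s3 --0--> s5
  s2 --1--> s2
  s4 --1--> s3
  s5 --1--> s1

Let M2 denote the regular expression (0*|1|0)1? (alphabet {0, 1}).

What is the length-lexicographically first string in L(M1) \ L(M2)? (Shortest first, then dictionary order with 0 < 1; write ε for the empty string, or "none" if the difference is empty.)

The string 10 is accepted by M1 but not by M2.
No shorter string lies in the difference, and 10 is the lexicographically first length-2 string in L(M1) \ L(M2).

10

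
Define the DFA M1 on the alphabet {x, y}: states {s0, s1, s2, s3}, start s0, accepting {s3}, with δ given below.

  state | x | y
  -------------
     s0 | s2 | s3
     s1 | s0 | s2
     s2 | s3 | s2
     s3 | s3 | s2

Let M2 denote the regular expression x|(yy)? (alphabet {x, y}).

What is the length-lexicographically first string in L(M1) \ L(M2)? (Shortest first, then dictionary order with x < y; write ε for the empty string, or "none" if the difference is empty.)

The string y is accepted by M1 but not by M2.
No shorter string lies in the difference, and y is the lexicographically first length-1 string in L(M1) \ L(M2).

y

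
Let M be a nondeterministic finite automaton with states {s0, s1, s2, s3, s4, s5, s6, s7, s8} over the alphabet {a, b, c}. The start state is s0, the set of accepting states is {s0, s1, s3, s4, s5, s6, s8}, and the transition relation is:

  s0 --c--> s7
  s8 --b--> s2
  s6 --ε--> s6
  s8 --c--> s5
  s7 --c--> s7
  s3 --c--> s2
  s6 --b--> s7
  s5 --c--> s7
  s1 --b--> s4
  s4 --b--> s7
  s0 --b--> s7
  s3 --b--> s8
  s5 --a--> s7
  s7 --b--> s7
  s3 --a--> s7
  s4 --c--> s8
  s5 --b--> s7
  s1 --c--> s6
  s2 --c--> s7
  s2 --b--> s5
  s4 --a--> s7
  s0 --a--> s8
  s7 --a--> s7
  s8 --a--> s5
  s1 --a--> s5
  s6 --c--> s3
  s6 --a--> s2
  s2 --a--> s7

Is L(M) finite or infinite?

The useful states (reachable from s0 and able to reach an accepting state) are {s0, s2, s5, s8}.
Restricted to these states the transition graph has no cycle, so every accepting path has bounded length and L is finite.

finite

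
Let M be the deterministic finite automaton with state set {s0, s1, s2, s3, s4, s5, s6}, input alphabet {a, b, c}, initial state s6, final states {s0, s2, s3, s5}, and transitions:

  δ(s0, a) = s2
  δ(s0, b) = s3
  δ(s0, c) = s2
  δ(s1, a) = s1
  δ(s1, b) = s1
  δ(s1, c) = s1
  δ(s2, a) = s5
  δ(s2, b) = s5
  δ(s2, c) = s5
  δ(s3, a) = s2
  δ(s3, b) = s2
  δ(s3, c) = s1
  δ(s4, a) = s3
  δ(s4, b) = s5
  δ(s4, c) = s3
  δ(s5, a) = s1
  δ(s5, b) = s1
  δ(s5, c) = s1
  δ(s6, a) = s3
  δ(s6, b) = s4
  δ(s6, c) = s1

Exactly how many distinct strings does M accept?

The useful subgraph on states {s2, s3, s4, s5, s6} is acyclic, so L(M) is finite; the longest accepting path visits 5 useful states, giving maximum string length 4.
Counting accepting paths from s6 by length: 1 of length 1, 5 of length 2, 10 of length 3, 12 of length 4. Total 28.

28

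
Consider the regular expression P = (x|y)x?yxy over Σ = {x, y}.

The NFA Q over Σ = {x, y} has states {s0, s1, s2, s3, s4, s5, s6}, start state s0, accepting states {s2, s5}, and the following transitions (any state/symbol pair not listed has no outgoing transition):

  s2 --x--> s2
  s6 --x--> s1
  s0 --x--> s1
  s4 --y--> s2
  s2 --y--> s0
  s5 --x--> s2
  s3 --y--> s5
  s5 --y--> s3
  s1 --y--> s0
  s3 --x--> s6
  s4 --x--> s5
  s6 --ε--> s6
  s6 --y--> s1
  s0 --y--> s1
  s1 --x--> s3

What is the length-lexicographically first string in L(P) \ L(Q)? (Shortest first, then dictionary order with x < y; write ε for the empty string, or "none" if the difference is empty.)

The string xyxy is accepted by P but not by Q.
No shorter string lies in the difference, and xyxy is the lexicographically first length-4 string in L(P) \ L(Q).

xyxy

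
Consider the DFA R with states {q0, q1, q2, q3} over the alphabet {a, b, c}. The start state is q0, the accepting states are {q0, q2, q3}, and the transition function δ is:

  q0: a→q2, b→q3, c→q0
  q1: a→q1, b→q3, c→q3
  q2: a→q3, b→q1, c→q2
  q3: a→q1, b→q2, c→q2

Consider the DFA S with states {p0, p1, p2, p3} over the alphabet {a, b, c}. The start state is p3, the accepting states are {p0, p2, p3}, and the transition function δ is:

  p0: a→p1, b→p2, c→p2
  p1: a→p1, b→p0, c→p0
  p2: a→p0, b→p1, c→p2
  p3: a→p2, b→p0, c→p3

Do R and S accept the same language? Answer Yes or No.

Exploring the product automaton R × S from the start pair (q0, p3), following both machines on each input symbol, reaches 4 state pairs: (q0, p3), (q2, p2), (q3, p0), (q1, p1).
R accepts in {q0, q2, q3} and S accepts in {p0, p2, p3}. In every reachable pair the two components are either both accepting — (q0, p3), (q2, p2), (q3, p0) — or both non-accepting, so no string is accepted by exactly one of the machines: L(R) \ L(S) and L(S) \ L(R) are both empty.
Hence every string is accepted by R iff it is accepted by S, and the two languages coincide.

Yes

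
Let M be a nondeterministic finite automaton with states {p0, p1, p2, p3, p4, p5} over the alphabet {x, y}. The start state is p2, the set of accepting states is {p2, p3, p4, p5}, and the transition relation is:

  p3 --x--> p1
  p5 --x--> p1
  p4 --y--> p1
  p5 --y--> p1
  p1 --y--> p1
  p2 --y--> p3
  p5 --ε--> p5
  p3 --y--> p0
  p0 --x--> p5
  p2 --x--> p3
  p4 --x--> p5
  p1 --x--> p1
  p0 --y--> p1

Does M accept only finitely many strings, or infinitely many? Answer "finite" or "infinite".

finite

The useful states (reachable from p2 and able to reach an accepting state) are {p0, p2, p3, p5}.
Restricted to these states the transition graph has no cycle, so every accepting path has bounded length and L is finite.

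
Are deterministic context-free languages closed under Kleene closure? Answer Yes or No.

No

L = {c aⁿbⁿ : n≥0} ∪ {cc aⁿb²ⁿ : n≥0} is a DCFL (the number of leading c's fixes which ratio the DPDA checks), but L* is not. Every word of L starts with c, so in a factorisation of the string cc aⁱbʲ (i≥1) into words of L each factor begins at one of the two c's: either the whole string is a single word of L (forcing j = 2i), or it splits as c · (c aⁱbʲ) with c ∈ L (take n = 0) and c aⁱbʲ ∈ L (forcing j = i). Thus L* ∩ cca⁺b* = {cc aⁿbⁿ : n≥1} ∪ {cc aⁿb²ⁿ : n≥1}. A DPDA for L* would give one for this intersection with a regular set, and, started from its configuration after reading cc, one for {aⁿbⁿ : n≥1} ∪ {aⁿb²ⁿ : n≥1}, which no deterministic PDA accepts (a DPDA for it would have a single run on aⁿb²ⁿ, accepting after the prefix aⁿbⁿ and accepting again after n more b's; an ordinary PDA that simulates it on a's and b's and, at any moment when it is accepting, may switch to reading only a fresh letter d while feeding each d to the simulation as a b, would accept aⁱbʲdᵏ (k≥1) exactly when both aⁱbʲ and aⁱbʲ⁺ᵏ are in the language, i.e. its language intersected with the regular set a*b*d⁺ would be exactly {aⁿbⁿdⁿ : n≥1} — impossible, since context-free languages are closed under intersection with regular sets and {aⁿbⁿdⁿ} is not context-free). So L* is not a DCFL.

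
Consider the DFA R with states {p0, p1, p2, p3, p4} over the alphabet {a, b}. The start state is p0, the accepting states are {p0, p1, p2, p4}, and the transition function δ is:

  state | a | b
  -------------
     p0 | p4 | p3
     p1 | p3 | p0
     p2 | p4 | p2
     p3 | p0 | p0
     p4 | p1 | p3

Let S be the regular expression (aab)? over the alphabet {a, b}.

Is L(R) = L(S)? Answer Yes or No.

No

The string a is accepted by R but rejected by S.
So L(R) ≠ L(S).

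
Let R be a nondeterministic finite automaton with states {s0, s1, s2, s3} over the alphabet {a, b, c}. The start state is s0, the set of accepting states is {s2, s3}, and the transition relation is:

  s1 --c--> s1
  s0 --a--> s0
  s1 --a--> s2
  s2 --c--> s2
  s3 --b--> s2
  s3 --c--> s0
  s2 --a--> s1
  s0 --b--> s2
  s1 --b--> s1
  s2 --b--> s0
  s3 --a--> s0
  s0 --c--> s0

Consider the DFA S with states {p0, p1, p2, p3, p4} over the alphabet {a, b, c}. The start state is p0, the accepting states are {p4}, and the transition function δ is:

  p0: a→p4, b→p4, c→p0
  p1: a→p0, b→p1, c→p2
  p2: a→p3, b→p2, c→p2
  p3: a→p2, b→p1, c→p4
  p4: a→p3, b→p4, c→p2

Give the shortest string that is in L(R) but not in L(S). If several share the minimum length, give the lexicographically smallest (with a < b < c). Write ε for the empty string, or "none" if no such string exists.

bc

The string bc is accepted by R but not by S.
No shorter string lies in the difference, and bc is the lexicographically first length-2 string in L(R) \ L(S).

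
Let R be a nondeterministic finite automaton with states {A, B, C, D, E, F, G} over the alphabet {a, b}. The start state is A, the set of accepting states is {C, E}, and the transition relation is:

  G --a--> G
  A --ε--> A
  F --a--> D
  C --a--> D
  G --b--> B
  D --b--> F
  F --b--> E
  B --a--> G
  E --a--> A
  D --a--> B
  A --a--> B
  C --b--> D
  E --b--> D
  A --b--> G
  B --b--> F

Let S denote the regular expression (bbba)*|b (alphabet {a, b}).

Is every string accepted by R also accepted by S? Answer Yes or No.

No

The string abb is in L(R) but not in L(S).
So L(R) ⊄ L(S).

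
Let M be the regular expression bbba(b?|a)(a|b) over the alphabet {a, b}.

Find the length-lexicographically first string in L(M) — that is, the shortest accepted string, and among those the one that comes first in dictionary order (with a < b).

By inspection of the expression, no string of length less than 5 matches, and bbbaa is the lexicographically first match of length 5.

bbbaa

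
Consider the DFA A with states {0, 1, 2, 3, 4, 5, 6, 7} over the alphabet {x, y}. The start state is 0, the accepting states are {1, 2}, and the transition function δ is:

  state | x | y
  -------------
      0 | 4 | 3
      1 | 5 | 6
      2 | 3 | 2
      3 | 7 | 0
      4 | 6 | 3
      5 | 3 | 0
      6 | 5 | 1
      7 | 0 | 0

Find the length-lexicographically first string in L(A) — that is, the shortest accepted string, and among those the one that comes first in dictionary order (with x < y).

xxy

A breadth-first search from 0 reaches an accepting state first via the path 0 → 4 → 6 → 1 on input xxy.
No string of length < 3 is accepted (BFS exhausts all shorter strings without reaching an accepting state), and xxy is the lexicographically least accepting string of length 3.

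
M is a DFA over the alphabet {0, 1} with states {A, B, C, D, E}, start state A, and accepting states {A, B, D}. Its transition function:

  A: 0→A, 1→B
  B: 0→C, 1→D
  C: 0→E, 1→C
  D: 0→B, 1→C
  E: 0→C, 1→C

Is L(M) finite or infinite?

State A is reachable from the start and can reach an accepting state, and it lies on the cycle A → A.
Traversing that cycle any number of times yields accepted strings of unbounded length, so the language is infinite.

infinite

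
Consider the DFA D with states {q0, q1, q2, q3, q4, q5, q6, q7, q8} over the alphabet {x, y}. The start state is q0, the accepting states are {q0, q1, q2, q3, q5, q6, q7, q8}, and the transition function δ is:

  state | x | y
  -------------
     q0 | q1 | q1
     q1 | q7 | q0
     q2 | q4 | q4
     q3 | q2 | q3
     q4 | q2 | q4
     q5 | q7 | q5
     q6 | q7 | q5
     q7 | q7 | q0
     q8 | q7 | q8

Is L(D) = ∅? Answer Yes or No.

The empty string ε is accepted: the run q0 ends in the accepting state q0.
Since at least one string is accepted, L(D) is not empty.

No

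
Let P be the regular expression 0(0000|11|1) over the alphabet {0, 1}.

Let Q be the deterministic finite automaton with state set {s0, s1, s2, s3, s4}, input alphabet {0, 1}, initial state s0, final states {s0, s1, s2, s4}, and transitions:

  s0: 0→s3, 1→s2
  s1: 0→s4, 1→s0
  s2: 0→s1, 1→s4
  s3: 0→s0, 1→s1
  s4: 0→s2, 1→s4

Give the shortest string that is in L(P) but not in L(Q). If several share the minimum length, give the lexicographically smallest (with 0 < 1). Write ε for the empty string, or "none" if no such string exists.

00000

The string 00000 is accepted by P but not by Q.
No shorter string lies in the difference, and 00000 is the lexicographically first length-5 string in L(P) \ L(Q).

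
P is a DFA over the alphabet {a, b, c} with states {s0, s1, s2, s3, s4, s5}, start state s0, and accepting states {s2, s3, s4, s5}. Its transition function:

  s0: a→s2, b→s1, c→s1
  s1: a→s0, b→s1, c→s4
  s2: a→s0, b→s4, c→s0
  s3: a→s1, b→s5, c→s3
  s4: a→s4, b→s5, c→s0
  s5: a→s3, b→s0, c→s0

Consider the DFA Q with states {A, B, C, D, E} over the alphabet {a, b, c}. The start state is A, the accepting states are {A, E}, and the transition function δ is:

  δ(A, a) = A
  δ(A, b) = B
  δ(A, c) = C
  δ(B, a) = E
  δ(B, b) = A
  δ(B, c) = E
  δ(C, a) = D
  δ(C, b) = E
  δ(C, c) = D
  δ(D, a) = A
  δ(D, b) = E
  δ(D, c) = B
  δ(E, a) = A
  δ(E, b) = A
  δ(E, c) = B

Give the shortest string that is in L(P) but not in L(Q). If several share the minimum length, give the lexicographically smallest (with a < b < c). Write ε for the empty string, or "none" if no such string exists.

ab

The string ab is accepted by P but not by Q.
No shorter string lies in the difference, and ab is the lexicographically first length-2 string in L(P) \ L(Q).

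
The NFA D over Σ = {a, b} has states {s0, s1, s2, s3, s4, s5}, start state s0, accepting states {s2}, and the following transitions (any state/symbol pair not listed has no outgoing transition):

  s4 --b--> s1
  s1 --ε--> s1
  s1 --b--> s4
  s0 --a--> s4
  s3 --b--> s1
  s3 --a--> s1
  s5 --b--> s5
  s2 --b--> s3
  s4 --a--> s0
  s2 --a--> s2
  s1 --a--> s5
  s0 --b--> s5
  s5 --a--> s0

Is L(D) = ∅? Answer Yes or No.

The states reachable from the start state are {s0, s1, s4, s5}.
None of the accepting states {s2} is reachable, so no string is accepted and L(D) = ∅.

Yes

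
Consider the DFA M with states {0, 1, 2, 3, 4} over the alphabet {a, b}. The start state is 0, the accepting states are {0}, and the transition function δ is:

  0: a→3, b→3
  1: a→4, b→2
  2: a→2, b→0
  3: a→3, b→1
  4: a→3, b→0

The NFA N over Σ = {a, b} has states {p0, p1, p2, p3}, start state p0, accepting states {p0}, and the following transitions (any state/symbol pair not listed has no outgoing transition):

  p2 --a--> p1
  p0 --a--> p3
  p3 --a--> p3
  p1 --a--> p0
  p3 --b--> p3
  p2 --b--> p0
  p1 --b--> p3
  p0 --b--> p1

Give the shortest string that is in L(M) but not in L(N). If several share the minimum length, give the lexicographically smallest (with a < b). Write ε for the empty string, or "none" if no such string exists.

The string abab is accepted by M but not by N.
No shorter string lies in the difference, and abab is the lexicographically first length-4 string in L(M) \ L(N).

abab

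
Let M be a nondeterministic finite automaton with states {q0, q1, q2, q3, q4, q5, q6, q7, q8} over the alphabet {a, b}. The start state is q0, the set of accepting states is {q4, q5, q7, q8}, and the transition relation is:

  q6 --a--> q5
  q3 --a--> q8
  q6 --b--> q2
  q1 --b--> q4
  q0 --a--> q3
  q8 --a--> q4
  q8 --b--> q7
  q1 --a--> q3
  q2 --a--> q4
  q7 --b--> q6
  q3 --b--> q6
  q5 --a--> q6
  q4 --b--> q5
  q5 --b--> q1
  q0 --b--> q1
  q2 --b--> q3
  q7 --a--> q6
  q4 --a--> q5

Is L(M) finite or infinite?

State q1 is reachable from the start and can reach an accepting state, and it lies on the cycle q1 → q3 → q8 → q4 → q5 → q1.
Traversing that cycle any number of times yields accepted strings of unbounded length, so the language is infinite.

infinite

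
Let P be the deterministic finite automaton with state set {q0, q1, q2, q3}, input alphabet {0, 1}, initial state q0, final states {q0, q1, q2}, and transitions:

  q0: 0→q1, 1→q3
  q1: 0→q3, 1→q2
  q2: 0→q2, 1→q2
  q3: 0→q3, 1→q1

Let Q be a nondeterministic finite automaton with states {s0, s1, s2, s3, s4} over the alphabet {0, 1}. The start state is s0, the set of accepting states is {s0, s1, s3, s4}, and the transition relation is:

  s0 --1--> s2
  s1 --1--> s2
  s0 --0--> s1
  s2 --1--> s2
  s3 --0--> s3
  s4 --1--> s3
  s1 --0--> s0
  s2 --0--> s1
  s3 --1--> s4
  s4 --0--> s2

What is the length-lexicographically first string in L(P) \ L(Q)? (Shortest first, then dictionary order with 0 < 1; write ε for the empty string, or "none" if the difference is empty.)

01

The string 01 is accepted by P but not by Q.
No shorter string lies in the difference, and 01 is the lexicographically first length-2 string in L(P) \ L(Q).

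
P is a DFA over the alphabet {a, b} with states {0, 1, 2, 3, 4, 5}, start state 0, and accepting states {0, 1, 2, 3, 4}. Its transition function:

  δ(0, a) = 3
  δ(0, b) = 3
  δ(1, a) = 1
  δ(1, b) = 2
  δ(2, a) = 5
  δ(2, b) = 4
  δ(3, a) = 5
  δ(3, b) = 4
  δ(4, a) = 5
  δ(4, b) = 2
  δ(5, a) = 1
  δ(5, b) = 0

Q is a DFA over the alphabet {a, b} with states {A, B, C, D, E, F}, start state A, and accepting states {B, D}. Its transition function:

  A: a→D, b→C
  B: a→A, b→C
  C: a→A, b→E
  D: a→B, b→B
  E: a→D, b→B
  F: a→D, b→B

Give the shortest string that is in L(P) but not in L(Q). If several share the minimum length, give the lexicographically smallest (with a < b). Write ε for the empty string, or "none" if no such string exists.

The empty string ε is accepted by P but not by Q.
Since ε is the unique shortest string, it is the required witness.

ε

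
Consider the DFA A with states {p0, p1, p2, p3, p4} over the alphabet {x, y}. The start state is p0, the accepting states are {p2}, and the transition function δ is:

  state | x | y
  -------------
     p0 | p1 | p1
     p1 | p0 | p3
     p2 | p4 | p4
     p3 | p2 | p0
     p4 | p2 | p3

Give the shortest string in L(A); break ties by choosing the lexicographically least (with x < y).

xyx

A breadth-first search from p0 reaches an accepting state first via the path p0 → p1 → p3 → p2 on input xyx.
No string of length < 3 is accepted (BFS exhausts all shorter strings without reaching an accepting state), and xyx is the lexicographically least accepting string of length 3.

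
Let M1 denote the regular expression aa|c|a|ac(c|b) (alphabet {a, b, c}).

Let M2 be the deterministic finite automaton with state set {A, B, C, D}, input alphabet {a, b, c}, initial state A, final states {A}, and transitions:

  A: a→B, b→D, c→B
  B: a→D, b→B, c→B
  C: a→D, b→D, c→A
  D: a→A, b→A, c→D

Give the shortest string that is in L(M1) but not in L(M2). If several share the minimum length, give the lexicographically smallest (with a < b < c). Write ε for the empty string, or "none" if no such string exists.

The string a is accepted by M1 but not by M2.
No shorter string lies in the difference, and a is the lexicographically first length-1 string in L(M1) \ L(M2).

a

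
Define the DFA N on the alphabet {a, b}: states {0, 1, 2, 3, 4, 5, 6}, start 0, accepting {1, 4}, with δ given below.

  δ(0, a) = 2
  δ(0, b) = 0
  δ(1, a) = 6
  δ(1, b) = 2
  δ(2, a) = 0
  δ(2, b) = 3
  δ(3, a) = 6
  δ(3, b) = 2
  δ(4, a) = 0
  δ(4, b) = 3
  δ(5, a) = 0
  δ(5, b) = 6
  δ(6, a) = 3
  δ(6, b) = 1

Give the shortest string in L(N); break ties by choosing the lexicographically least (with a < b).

A breadth-first search from 0 reaches an accepting state first via the path 0 → 2 → 3 → 6 → 1 on input abab.
No string of length < 4 is accepted (BFS exhausts all shorter strings without reaching an accepting state), and abab is the lexicographically least accepting string of length 4.

abab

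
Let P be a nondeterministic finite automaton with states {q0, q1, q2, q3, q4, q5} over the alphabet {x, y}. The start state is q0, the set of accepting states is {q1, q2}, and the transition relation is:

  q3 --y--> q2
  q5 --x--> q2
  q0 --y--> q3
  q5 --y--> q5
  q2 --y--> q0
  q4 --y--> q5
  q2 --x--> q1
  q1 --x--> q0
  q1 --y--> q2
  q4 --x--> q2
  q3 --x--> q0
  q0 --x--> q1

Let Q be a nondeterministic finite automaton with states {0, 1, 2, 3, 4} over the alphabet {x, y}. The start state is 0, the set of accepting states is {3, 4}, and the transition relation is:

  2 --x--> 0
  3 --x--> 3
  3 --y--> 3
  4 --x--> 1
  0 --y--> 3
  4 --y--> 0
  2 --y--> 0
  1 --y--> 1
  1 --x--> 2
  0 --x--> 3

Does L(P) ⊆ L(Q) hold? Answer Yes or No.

Yes

Exploring the product automaton P × Q from the start pair (q0, 0), following both machines on each input symbol, reaches 5 state pairs: (q0, 0), (q1, 3), (q3, 3), (q0, 3), (q2, 3).
P accepts in {q1, q2} and Q accepts in {3, 4}. The reachable pairs whose P-component is accepting are (q1, 3), (q2, 3); in each of them the Q-component is accepting too, so the product for L(P) \ L(Q) (P-component accepting, Q-component rejecting) has no reachable accepting pair and the difference is empty.
Hence every string in L(P) is also in L(Q).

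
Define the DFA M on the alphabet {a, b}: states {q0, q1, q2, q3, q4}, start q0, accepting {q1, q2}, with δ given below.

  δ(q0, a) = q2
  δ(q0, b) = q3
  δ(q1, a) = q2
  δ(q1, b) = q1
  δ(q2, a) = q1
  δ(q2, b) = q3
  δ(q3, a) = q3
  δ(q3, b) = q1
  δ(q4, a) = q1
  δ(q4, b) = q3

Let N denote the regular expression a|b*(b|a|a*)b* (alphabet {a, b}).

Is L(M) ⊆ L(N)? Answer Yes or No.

No

The string aaba is in L(M) but not in L(N).
So L(M) ⊄ L(N).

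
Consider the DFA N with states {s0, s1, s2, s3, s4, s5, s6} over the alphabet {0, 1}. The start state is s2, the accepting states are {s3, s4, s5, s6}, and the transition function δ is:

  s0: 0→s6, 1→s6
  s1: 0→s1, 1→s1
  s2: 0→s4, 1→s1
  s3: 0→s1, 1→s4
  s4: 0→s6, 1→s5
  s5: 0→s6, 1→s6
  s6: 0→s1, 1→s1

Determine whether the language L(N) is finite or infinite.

The useful states (reachable from s2 and able to reach an accepting state) are {s2, s4, s5, s6}.
Restricted to these states the transition graph has no cycle, so every accepting path has bounded length and L is finite.

finite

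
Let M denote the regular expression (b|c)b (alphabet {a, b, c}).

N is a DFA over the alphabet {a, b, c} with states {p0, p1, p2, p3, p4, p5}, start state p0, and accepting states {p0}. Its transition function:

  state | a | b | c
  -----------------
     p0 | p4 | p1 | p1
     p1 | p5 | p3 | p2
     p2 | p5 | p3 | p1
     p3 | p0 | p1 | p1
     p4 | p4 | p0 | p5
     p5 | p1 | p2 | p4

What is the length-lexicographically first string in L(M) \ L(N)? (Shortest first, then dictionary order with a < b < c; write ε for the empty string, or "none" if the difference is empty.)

The string bb is accepted by M but not by N.
No shorter string lies in the difference, and bb is the lexicographically first length-2 string in L(M) \ L(N).

bb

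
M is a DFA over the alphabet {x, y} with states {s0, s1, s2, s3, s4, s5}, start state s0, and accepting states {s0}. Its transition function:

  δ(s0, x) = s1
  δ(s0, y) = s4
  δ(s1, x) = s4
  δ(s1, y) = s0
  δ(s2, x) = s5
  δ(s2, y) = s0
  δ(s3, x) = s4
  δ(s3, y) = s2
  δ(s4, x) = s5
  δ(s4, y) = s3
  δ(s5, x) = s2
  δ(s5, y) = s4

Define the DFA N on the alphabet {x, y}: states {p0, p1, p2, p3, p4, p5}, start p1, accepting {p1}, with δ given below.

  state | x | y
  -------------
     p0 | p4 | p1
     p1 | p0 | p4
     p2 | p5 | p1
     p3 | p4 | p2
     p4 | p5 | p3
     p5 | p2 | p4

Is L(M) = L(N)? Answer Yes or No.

Yes

Exploring the product automaton M × N from the start pair (s0, p1), following both machines on each input symbol, reaches 6 state pairs: (s0, p1), (s1, p0), (s4, p4), (s5, p5), (s3, p3), (s2, p2).
M accepts in {s0} and N accepts in {p1}. In every reachable pair the two components are either both accepting — (s0, p1) — or both non-accepting, so no string is accepted by exactly one of the machines: L(M) \ L(N) and L(N) \ L(M) are both empty.
Hence every string is accepted by M iff it is accepted by N, and the two languages coincide.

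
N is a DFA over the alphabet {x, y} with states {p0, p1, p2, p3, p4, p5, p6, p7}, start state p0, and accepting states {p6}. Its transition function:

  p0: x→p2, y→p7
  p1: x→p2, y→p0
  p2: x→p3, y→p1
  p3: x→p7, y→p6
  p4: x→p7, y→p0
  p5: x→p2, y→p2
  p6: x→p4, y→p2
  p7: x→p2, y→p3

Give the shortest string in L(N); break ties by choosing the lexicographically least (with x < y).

A breadth-first search from p0 reaches an accepting state first via the path p0 → p2 → p3 → p6 on input xxy.
No string of length < 3 is accepted (BFS exhausts all shorter strings without reaching an accepting state), and xxy is the lexicographically least accepting string of length 3.

xxy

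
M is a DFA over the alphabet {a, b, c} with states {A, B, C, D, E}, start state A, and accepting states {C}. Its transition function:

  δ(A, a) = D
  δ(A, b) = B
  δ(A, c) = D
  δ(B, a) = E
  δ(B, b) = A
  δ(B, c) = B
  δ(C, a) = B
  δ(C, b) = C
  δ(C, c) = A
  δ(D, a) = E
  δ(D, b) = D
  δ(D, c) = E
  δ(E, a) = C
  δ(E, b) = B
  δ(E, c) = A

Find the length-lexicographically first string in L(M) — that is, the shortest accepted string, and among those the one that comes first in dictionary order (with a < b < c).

A breadth-first search from A reaches an accepting state first via the path A → D → E → C on input aaa.
No string of length < 3 is accepted (BFS exhausts all shorter strings without reaching an accepting state), and aaa is the lexicographically least accepting string of length 3.

aaa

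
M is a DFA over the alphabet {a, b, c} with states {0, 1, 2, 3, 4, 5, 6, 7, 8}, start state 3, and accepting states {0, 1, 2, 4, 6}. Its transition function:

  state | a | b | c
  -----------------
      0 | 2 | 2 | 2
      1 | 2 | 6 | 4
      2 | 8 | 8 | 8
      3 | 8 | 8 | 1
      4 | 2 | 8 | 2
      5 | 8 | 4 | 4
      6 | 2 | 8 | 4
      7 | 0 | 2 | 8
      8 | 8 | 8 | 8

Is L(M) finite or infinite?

The useful states (reachable from 3 and able to reach an accepting state) are {1, 2, 3, 4, 6}.
Restricted to these states the transition graph has no cycle, so every accepting path has bounded length and L is finite.

finite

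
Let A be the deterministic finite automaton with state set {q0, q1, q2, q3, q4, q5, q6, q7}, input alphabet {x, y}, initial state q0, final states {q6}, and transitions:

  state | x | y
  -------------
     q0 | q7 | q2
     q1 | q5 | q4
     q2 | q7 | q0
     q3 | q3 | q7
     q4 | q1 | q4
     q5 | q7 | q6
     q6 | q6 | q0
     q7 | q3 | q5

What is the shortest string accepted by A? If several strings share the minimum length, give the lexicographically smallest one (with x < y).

A breadth-first search from q0 reaches an accepting state first via the path q0 → q7 → q5 → q6 on input xyy.
No string of length < 3 is accepted (BFS exhausts all shorter strings without reaching an accepting state), and xyy is the lexicographically least accepting string of length 3.

xyy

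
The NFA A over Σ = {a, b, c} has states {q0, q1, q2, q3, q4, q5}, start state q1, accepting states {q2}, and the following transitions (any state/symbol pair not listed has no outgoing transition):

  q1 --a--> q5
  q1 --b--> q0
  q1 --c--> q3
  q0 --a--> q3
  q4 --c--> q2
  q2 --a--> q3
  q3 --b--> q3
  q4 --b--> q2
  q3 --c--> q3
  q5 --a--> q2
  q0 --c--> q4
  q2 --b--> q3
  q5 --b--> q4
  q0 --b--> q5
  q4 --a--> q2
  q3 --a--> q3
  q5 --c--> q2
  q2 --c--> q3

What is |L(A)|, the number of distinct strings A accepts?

The useful subgraph on states {q0, q1, q2, q4, q5} is acyclic, so L(A) is finite; the longest accepting path visits 5 useful states, giving maximum string length 4.
Counting accepting paths from q1 by length: 2 of length 2, 8 of length 3, 3 of length 4. Total 13.

13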